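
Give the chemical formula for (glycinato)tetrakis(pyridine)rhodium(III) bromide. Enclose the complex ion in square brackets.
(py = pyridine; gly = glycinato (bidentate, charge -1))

[Rh(gly)(py)4]Br2

Ligands: 4 pyridine (py, neutral), 1 glycinato (gly, -1). Ligand charge sum = -1.
With Rh in oxidation state +3, the complex ion is [Rh...]^2+.
Charge balance with bromide (-1) requires 1 complex ion per 2 bromide.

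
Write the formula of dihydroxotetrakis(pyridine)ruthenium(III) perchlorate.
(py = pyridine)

Ligands: 4 pyridine (py, neutral), 2 hydroxo (OH, -1). Ligand charge sum = -2.
With Ru in oxidation state +3, the complex ion is [Ru...]^1+.
Charge balance with perchlorate (-1) requires 1 complex ion per 1 perchlorate.

[Ru(OH)2(py)4]ClO4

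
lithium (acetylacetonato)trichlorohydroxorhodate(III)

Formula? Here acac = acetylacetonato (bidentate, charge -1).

Li2[Rh(acac)Cl3(OH)]

Ligands: 1 hydroxo (OH, -1), 1 acetylacetonato (acac, -1), 3 chloro (Cl, -1). Ligand charge sum = -5.
With Rh in oxidation state +3, the complex ion is [Rh...]^2−.
Charge balance with lithium (+1) requires 1 complex ion per 2 lithium.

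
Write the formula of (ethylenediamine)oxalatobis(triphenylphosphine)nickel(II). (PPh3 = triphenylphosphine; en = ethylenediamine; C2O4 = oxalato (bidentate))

[Ni(C2O4)(en)(PPh3)2]

Ligands: 2 triphenylphosphine (PPh3, neutral), 1 ethylenediamine (en, neutral), 1 oxalato (C2O4, -2). Ligand charge sum = -2.
With Ni in oxidation state +2, the complex ion is [Ni...].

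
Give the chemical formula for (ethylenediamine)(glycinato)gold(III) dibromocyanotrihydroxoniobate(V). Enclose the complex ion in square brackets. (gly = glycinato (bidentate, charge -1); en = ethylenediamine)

[Au(en)(gly)][NbBr2(CN)(OH)3]2

Cation [Au…]: ligand charges -1, Au(III) ⇒ ion charge 2+.
Anion [Nb…]: ligand charges -6, Nb(V) ⇒ ion charge 1−.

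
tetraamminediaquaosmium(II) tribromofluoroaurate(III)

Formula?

Cation [Os…]: ligand charges 0, Os(II) ⇒ ion charge 2+.
Anion [Au…]: ligand charges -4, Au(III) ⇒ ion charge 1−.
One 2+ cation requires 2 of the 1− anion.

[Os(H2O)2(NH3)4][AuBr3F]2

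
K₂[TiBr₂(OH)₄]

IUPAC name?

The 2 potassium counter-ions carry a total charge of +2, so each complex ion is 2−.
Ligand charges: 2×bromo (-1 each), 4×hydroxo (-1 each); total -6. So Ti + (-6) = 2−, giving Ti = +4.
The complex ion is anionic, so titanium takes the -ate form titanate(IV).

potassium dibromotetrahydroxotitanate(IV)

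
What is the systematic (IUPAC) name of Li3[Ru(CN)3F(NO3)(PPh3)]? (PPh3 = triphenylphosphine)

lithium tricyanofluoronitrato(triphenylphosphine)ruthenate(II)

The 3 lithium counter-ions carry a total charge of +3, so each complex ion is 3−.
Ligand charges: 1×triphenylphosphine (neutral), 1×nitrato (-1 each), 3×cyano (-1 each), 1×fluoro (-1 each); total -5. So Ru + (-5) = 3−, giving Ru = +2.
Ligands are named alphabetically: cyano before fluoro before nitrato before triphenylphosphine.
The complex ion is anionic, so ruthenium takes the -ate form ruthenate(II).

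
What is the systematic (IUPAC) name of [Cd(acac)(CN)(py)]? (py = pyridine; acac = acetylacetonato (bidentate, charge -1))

(acetylacetonato)cyano(pyridine)cadmium(II)

There is no counter-ion, so the complex is neutral overall.
Ligand charges: 1×pyridine (neutral), 1×acetylacetonato (-1 each), 1×cyano (-1 each); total -2. So Cd + (-2) = 0, giving Cd = +2.
Ligands are named alphabetically: acetylacetonato before cyano before pyridine.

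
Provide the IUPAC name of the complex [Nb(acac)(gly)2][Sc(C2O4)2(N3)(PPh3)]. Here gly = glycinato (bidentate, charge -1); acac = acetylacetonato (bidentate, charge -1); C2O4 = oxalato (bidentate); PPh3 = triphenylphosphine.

Both ions are complex: the cation is named first with the plain metal name, the anion second with the -ate form; each ion's ligands are alphabetised independently.
Scandium is always +3 in its complexes; the anion's ligand charges sum to -5, so the complex anion is 2−.
A 1:1 salt means the cation carries the equal and opposite charge, 2+.
Cation: ligand charges sum to -3; for the ion to be 2+, Nb = +5.

(acetylacetonato)bis(glycinato)niobium(V) azidodioxalato(triphenylphosphine)scandate(III)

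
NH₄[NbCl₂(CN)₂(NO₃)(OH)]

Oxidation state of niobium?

+5

1 ammonium outside the brackets (+1 each) → the complex ion is 1−.
Ligand charges: 2×Cl = -2; 2×CN = -2; 1×OH = -1; 1×NO3 = -1; sum -6.
Nb + (-6) = 1− ⇒ Nb is +5.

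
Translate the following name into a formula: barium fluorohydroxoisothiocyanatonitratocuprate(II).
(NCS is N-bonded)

Ligands: 1 isothiocyanato (NCS, -1), 1 fluoro (F, -1), 1 nitrato (NO3, -1), 1 hydroxo (OH, -1). Ligand charge sum = -4.
With Cu in oxidation state +2, the complex ion is [Cu...]^2−.
Charge balance with barium (+2) requires 1 complex ion per 1 barium.

Ba[CuF(NCS)(NO3)(OH)]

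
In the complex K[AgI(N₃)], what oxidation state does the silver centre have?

1 potassium outside the brackets (+1 each) → the complex ion is 1−.
Ligand charges: 1×N3 = -1; 1×I = -1; sum -2.
Ag + (-2) = 1− ⇒ Ag is +1.

+1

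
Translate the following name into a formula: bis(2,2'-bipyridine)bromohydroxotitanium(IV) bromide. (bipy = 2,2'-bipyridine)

Ligands: 2 2,2'-bipyridine (bipy, neutral), 1 hydroxo (OH, -1), 1 bromo (Br, -1). Ligand charge sum = -2.
With Ti in oxidation state +4, the complex ion is [Ti...]^2+.
Charge balance with bromide (-1) requires 1 complex ion per 2 bromide.

[Ti(bipy)2Br(OH)]Br2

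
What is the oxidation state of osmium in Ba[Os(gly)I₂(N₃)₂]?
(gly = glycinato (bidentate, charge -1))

1 barium outside the brackets (+2 each) → the complex ion is 2−.
Ligand charges: 2×I = -2; 1×gly = -1; 2×N3 = -2; sum -5.
Os + (-5) = 2− ⇒ Os is +3.

+3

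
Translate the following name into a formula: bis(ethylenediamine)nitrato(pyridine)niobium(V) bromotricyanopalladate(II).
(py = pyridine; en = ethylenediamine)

[Nb(en)2(NO3)(py)][PdBr(CN)3]2

Cation [Nb…]: ligand charges -1, Nb(V) ⇒ ion charge 4+.
Anion [Pd…]: ligand charges -4, Pd(II) ⇒ ion charge 2−.
One 4+ cation requires 2 of the 2− anion.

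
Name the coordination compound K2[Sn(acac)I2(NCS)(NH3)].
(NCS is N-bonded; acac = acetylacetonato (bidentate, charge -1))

potassium (acetylacetonato)amminediiodoisothiocyanatostannate(II)

The 2 potassium counter-ions carry a total charge of +2, so each complex ion is 2−.
Ligand charges: 1×isothiocyanato (-1 each), 2×iodo (-1 each), 1×acetylacetonato (-1 each), 1×ammine (neutral); total -4. So Sn + (-4) = 2−, giving Sn = +2.
The complex ion is anionic, so tin takes the -ate form stannate(II).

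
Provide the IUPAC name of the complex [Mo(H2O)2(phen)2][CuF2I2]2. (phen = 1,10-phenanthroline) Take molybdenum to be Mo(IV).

Both ions are complex: the cation is named first with the plain metal name, the anion second with the -ate form; each ion's ligands are alphabetised independently.
Mo is given as +4; the cation's ligand charges sum to 0, so the complex cation is 4+.
With 2 anions per cation, each anion must be 4/2 = 2−.
Anion: ligand charges sum to -4; for the ion to be 2−, Cu = +2.

diaquabis(1,10-phenanthroline)molybdenum(IV) difluorodiiodocuprate(II)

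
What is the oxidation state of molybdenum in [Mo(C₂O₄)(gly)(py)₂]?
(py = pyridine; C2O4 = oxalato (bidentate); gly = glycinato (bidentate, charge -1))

+3

No counter-ion: the bracketed complex is neutral.
Ligand charges: 2×py neutral; 1×C2O4 = -2; 1×gly = -1; sum -3.
Mo + (-3) = 0 ⇒ Mo is +3.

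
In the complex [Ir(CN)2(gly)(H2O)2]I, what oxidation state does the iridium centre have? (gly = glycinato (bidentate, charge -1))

1 iodide outside the brackets (-1 each) → the complex ion is 1+.
Ligand charges: 2×H2O neutral; 2×CN = -2; 1×gly = -1; sum -3.
Ir + (-3) = 1+ ⇒ Ir is +4.

+4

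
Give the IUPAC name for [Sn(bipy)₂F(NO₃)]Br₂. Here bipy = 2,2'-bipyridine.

The 2 bromide counter-ions carry a total charge of -2, so each complex ion is 2+.
Ligand charges: 1×fluoro (-1 each), 2×2,2'-bipyridine (neutral), 1×nitrato (-1 each); total -2. So Sn + (-2) = 2+, giving Sn = +4.
Ligands are named alphabetically: bipyridine before fluoro before nitrato.

bis(2,2'-bipyridine)fluoronitratotin(IV) bromide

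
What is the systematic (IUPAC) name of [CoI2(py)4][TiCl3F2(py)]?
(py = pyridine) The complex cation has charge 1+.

Both ions are complex: the cation is named first with the plain metal name, the anion second with the -ate form; each ion's ligands are alphabetised independently.
The complex cation is given as 1+; its ligand charges sum to -2, so Co = +3.
A 1:1 salt means the anion carries the equal and opposite charge, 1−.
Anion: ligand charges sum to -5; for the ion to be 1−, Ti = +4.

diiodotetrakis(pyridine)cobalt(III) trichlorodifluoro(pyridine)titanate(IV)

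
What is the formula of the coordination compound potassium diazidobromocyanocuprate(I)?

K3[CuBr(CN)(N3)2]

Ligands: 1 bromo (Br, -1), 1 cyano (CN, -1), 2 azido (N3, -1). Ligand charge sum = -4.
Charge balance with potassium (+1) requires 1 complex ion per 3 potassium.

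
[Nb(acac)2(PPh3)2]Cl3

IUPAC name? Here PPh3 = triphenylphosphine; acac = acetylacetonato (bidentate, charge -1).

bis(acetylacetonato)bis(triphenylphosphine)niobium(V) chloride

The 3 chloride counter-ions carry a total charge of -3, so each complex ion is 3+.
Ligand charges: 2×triphenylphosphine (neutral), 2×acetylacetonato (-1 each); total -2. So Nb + (-2) = 3+, giving Nb = +5.
Ligands are named alphabetically: acetylacetonato before triphenylphosphine.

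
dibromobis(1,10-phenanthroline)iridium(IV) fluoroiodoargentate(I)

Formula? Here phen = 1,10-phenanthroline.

[IrBr2(phen)2][AgFI]2

Cation [Ir…]: ligand charges -2, Ir(IV) ⇒ ion charge 2+.
Anion [Ag…]: ligand charges -2, Ag(I) ⇒ ion charge 1−.
One 2+ cation requires 2 of the 1− anion.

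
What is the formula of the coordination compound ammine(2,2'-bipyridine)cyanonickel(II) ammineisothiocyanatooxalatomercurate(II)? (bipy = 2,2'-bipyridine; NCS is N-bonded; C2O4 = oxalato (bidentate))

Cation [Ni…]: ligand charges -1, Ni(II) ⇒ ion charge 1+.
Anion [Hg…]: ligand charges -3, Hg(II) ⇒ ion charge 1−.
One 1+ cation balances one 1− anion.

[Ni(bipy)(CN)(NH3)][Hg(C2O4)(NCS)(NH3)]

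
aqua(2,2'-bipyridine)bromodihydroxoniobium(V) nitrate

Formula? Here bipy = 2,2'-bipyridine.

Ligands: 1 aqua (H2O, neutral), 1 2,2'-bipyridine (bipy, neutral), 2 hydroxo (OH, -1), 1 bromo (Br, -1). Ligand charge sum = -3.
With Nb in oxidation state +5, the complex ion is [Nb...]^2+.
Charge balance with nitrate (-1) requires 1 complex ion per 2 nitrate.

[Nb(bipy)Br(H2O)(OH)2](NO3)2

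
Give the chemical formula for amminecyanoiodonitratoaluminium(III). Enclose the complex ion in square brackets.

[Al(CN)I(NH3)(NO3)]

Ligands: 1 ammine (NH3, neutral), 1 iodo (I, -1), 1 cyano (CN, -1), 1 nitrato (NO3, -1). Ligand charge sum = -3.
With Al in oxidation state +3, the complex ion is [Al...].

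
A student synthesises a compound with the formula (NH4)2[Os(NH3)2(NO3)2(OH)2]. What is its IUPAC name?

ammonium diamminedihydroxodinitratoosmate(II)

The 2 ammonium counter-ions carry a total charge of +2, so each complex ion is 2−.
Ligand charges: 2×hydroxo (-1 each), 2×nitrato (-1 each), 2×ammine (neutral); total -4. So Os + (-4) = 2−, giving Os = +2.
The complex ion is anionic, so osmium takes the -ate form osmate(II).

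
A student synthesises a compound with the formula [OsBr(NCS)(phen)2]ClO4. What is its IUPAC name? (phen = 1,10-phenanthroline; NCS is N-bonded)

The 1 perchlorate counter-ion carries a total charge of -1, so each complex ion is 1+.
Ligand charges: 2×1,10-phenanthroline (neutral), 1×isothiocyanato (-1 each), 1×bromo (-1 each); total -2. So Os + (-2) = 1+, giving Os = +3.
Ligands are named alphabetically: bromo before isothiocyanato before phenanthroline.

bromoisothiocyanatobis(1,10-phenanthroline)osmium(III) perchlorate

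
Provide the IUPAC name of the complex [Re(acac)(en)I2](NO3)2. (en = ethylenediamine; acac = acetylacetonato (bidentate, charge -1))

(acetylacetonato)(ethylenediamine)diiodorhenium(V) nitrate

The 2 nitrate counter-ions carry a total charge of -2, so each complex ion is 2+.
Ligand charges: 1×ethylenediamine (neutral), 2×iodo (-1 each), 1×acetylacetonato (-1 each); total -3. So Re + (-3) = 2+, giving Re = +5.
Ligands are named alphabetically: acetylacetonato before ethylenediamine before iodo.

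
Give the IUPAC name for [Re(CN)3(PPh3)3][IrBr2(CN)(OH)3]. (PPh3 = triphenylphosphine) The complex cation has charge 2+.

The complex cation is given as 2+; its ligand charges sum to -3, so Re = +5.
A 1:1 salt means the anion carries the equal and opposite charge, 2−.
Anion: ligand charges sum to -6; for the ion to be 2−, Ir = +4.

tricyanotris(triphenylphosphine)rhenium(V) dibromocyanotrihydroxoiridate(IV)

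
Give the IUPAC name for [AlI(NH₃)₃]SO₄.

The 1 sulfate counter-ion carries a total charge of -2, so each complex ion is 2+.
Ligand charges: 3×ammine (neutral), 1×iodo (-1 each); total -1. So Al + (-1) = 2+, giving Al = +3.
Ligands are named alphabetically: ammine before iodo.

triammineiodoaluminium(III) sulfate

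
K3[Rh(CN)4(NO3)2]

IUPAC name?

potassium tetracyanodinitratorhodate(III)

The 3 potassium counter-ions carry a total charge of +3, so each complex ion is 3−.
Ligand charges: 2×nitrato (-1 each), 4×cyano (-1 each); total -6. So Rh + (-6) = 3−, giving Rh = +3.
The complex ion is anionic, so rhodium takes the -ate form rhodate(III).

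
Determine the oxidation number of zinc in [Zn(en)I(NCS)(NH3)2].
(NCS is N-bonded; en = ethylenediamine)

No counter-ion: the bracketed complex is neutral.
Ligand charges: 1×NCS = -1; 1×I = -1; 2×NH3 neutral; 1×en neutral; sum -2.
Zn + (-2) = 0 ⇒ Zn is +2.

+2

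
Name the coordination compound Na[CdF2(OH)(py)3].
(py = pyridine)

The 1 sodium counter-ion carries a total charge of +1, so each complex ion is 1−.
Ligand charges: 2×fluoro (-1 each), 3×pyridine (neutral), 1×hydroxo (-1 each); total -3. So Cd + (-3) = 1−, giving Cd = +2.
Ligands are named alphabetically: fluoro before hydroxo before pyridine.
The complex ion is anionic, so cadmium takes the -ate form cadmate(II).

sodium difluorohydroxotris(pyridine)cadmate(II)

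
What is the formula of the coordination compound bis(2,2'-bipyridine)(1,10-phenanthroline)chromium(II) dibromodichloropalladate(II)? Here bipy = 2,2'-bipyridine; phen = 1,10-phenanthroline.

Cation [Cr…]: ligand charges 0, Cr(II) ⇒ ion charge 2+.
Anion [Pd…]: ligand charges -4, Pd(II) ⇒ ion charge 2−.
One 2+ cation balances one 2− anion.

[Cr(bipy)2(phen)][PdBr2Cl2]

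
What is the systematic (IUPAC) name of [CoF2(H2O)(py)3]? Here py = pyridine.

There is no counter-ion, so the complex is neutral overall.
Ligand charges: 3×pyridine (neutral), 2×fluoro (-1 each), 1×aqua (neutral); total -2. So Co + (-2) = 0, giving Co = +2.
Ligands are named alphabetically: aqua before fluoro before pyridine.

aquadifluorotris(pyridine)cobalt(II)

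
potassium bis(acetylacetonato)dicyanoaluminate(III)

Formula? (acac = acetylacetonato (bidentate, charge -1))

K[Al(acac)2(CN)2]

Ligands: 2 cyano (CN, -1), 2 acetylacetonato (acac, -1). Ligand charge sum = -4.
With Al in oxidation state +3, the complex ion is [Al...]^1−.
Charge balance with potassium (+1) requires 1 complex ion per 1 potassium.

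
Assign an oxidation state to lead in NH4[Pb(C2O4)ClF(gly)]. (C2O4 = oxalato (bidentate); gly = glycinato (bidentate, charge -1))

1 ammonium outside the brackets (+1 each) → the complex ion is 1−.
Ligand charges: 1×Cl = -1; 1×F = -1; 1×C2O4 = -2; 1×gly = -1; sum -5.
Pb + (-5) = 1− ⇒ Pb is +4.

+4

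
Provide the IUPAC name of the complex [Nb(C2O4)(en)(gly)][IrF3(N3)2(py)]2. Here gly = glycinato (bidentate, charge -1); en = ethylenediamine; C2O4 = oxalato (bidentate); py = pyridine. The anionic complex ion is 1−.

Both ions are complex: the cation is named first with the plain metal name, the anion second with the -ate form; each ion's ligands are alphabetised independently.
The complex anion is given as 1−; its ligand charges sum to -5, so Ir = +4.
With 2 anions per cation, the cation must be 2×1 = 2+.
Cation: ligand charges sum to -3; for the ion to be 2+, Nb = +5.

(ethylenediamine)(glycinato)oxalatoniobium(V) diazidotrifluoro(pyridine)iridate(IV)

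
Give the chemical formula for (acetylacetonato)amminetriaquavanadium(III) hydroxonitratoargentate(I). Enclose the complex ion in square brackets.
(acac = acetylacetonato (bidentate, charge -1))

[V(acac)(H2O)3(NH3)][Ag(NO3)(OH)]2

Cation [V…]: ligand charges -1, V(III) ⇒ ion charge 2+.
Anion [Ag…]: ligand charges -2, Ag(I) ⇒ ion charge 1−.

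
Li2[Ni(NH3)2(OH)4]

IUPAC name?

lithium diamminetetrahydroxonickelate(II)

The 2 lithium counter-ions carry a total charge of +2, so each complex ion is 2−.
Ligand charges: 4×hydroxo (-1 each), 2×ammine (neutral); total -4. So Ni + (-4) = 2−, giving Ni = +2.
Ligands are named alphabetically: ammine before hydroxo.
The complex ion is anionic, so nickel takes the -ate form nickelate(II).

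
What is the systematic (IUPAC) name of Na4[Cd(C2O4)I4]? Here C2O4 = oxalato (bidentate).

sodium tetraiodooxalatocadmate(II)

The 4 sodium counter-ions carry a total charge of +4, so each complex ion is 4−.
Ligand charges: 1×oxalato (-2 each), 4×iodo (-1 each); total -6. So Cd + (-6) = 4−, giving Cd = +2.
Ligands are named alphabetically: iodo before oxalato.
The complex ion is anionic, so cadmium takes the -ate form cadmate(II).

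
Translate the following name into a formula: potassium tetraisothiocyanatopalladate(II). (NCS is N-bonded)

Ligands: 4 isothiocyanato (NCS, -1). Ligand charge sum = -4.
Charge balance with potassium (+1) requires 1 complex ion per 2 potassium.

K2[Pd(NCS)4]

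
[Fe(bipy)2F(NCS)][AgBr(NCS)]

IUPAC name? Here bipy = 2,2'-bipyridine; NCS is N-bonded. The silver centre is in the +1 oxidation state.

Ag is given as +1; the anion's ligand charges sum to -2, so the complex anion is 1−.
A 1:1 salt means the cation carries the equal and opposite charge, 1+.
Cation: ligand charges sum to -2; for the ion to be 1+, Fe = +3.

bis(2,2'-bipyridine)fluoroisothiocyanatoiron(III) bromoisothiocyanatoargentate(I)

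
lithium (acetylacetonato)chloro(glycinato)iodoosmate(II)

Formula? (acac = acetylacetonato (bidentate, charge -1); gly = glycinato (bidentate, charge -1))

Ligands: 1 acetylacetonato (acac, -1), 1 iodo (I, -1), 1 chloro (Cl, -1), 1 glycinato (gly, -1). Ligand charge sum = -4.
With Os in oxidation state +2, the complex ion is [Os...]^2−.
Charge balance with lithium (+1) requires 1 complex ion per 2 lithium.

Li2[Os(acac)Cl(gly)I]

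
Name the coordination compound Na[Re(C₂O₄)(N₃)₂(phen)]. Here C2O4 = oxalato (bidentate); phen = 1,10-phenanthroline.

The 1 sodium counter-ion carries a total charge of +1, so each complex ion is 1−.
Ligand charges: 2×azido (-1 each), 1×oxalato (-2 each), 1×1,10-phenanthroline (neutral); total -4. So Re + (-4) = 1−, giving Re = +3.
The complex ion is anionic, so rhenium takes the -ate form rhenate(III).

sodium diazidooxalato(1,10-phenanthroline)rhenate(III)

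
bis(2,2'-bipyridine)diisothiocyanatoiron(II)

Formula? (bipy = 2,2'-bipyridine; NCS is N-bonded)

[Fe(bipy)2(NCS)2]

Ligands: 2 2,2'-bipyridine (bipy, neutral), 2 isothiocyanato (NCS, -1). Ligand charge sum = -2.
With Fe in oxidation state +2, the complex ion is [Fe...].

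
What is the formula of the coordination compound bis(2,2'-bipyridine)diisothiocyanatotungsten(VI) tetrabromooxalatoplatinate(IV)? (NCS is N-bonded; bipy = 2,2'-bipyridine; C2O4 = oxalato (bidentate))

[W(bipy)2(NCS)2][PtBr4(C2O4)]2

Cation [W…]: ligand charges -2, W(VI) ⇒ ion charge 4+.
Anion [Pt…]: ligand charges -6, Pt(IV) ⇒ ion charge 2−.
One 4+ cation requires 2 of the 2− anion.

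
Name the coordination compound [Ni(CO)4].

There is no counter-ion, so the complex is neutral overall.
Ligand charges: 4×carbonyl (neutral); total 0. So Ni + (0) = 0, giving Ni = 0.

tetracarbonylnickel(0)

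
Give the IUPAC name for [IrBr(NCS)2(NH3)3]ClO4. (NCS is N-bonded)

triamminebromodiisothiocyanatoiridium(IV) perchlorate

The 1 perchlorate counter-ion carries a total charge of -1, so each complex ion is 1+.
Ligand charges: 2×isothiocyanato (-1 each), 1×bromo (-1 each), 3×ammine (neutral); total -3. So Ir + (-3) = 1+, giving Ir = +4.
Ligands are named alphabetically: ammine before bromo before isothiocyanato.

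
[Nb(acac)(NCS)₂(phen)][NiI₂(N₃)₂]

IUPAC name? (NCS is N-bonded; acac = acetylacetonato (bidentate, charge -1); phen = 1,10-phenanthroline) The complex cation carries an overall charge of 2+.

Both ions are complex: the cation is named first with the plain metal name, the anion second with the -ate form; each ion's ligands are alphabetised independently.
The complex cation is given as 2+; its ligand charges sum to -3, so Nb = +5.
A 1:1 salt means the anion carries the equal and opposite charge, 2−.
Anion: ligand charges sum to -4; for the ion to be 2−, Ni = +2.

(acetylacetonato)diisothiocyanato(1,10-phenanthroline)niobium(V) diazidodiiodonickelate(II)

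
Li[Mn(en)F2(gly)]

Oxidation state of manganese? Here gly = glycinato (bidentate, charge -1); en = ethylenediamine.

1 lithium outside the brackets (+1 each) → the complex ion is 1−.
Ligand charges: 1×gly = -1; 2×F = -2; 1×en neutral; sum -3.
Mn + (-3) = 1− ⇒ Mn is +2.

+2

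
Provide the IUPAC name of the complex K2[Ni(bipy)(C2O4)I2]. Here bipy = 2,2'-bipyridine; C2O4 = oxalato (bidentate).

potassium (2,2'-bipyridine)diiodooxalatonickelate(II)

The 2 potassium counter-ions carry a total charge of +2, so each complex ion is 2−.
Ligand charges: 1×2,2'-bipyridine (neutral), 2×iodo (-1 each), 1×oxalato (-2 each); total -4. So Ni + (-4) = 2−, giving Ni = +2.
The complex ion is anionic, so nickel takes the -ate form nickelate(II).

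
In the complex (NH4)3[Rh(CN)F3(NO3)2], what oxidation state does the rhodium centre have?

+3

3 ammonium outside the brackets (+1 each) → the complex ion is 3−.
Ligand charges: 2×NO3 = -2; 3×F = -3; 1×CN = -1; sum -6.
Rh + (-6) = 3− ⇒ Rh is +3.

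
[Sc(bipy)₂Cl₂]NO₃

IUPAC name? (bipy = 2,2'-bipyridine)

bis(2,2'-bipyridine)dichloroscandium(III) nitrate

The 1 nitrate counter-ion carries a total charge of -1, so each complex ion is 1+.
Ligand charges: 2×chloro (-1 each), 2×2,2'-bipyridine (neutral); total -2. So Sc + (-2) = 1+, giving Sc = +3.
Ligands are named alphabetically: bipyridine before chloro.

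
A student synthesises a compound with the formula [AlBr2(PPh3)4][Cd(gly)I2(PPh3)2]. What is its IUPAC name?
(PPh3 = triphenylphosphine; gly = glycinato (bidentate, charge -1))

dibromotetrakis(triphenylphosphine)aluminium(III) (glycinato)diiodobis(triphenylphosphine)cadmate(II)

Aluminium is always +3 in its complexes; the cation's ligand charges sum to -2, so the complex cation is 1+.
A 1:1 salt means the anion carries the equal and opposite charge, 1−.
Anion: ligand charges sum to -3; for the ion to be 1−, Cd = +2.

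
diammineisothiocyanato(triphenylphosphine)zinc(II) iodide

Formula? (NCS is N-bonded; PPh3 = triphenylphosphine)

Ligands: 1 isothiocyanato (NCS, -1), 2 ammine (NH3, neutral), 1 triphenylphosphine (PPh3, neutral). Ligand charge sum = -1.
With Zn in oxidation state +2, the complex ion is [Zn...]^1+.
Charge balance with iodide (-1) requires 1 complex ion per 1 iodide.

[Zn(NCS)(NH3)2(PPh3)]I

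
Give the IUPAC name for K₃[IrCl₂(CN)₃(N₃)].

potassium azidodichlorotricyanoiridate(III)

The 3 potassium counter-ions carry a total charge of +3, so each complex ion is 3−.
Ligand charges: 3×cyano (-1 each), 2×chloro (-1 each), 1×azido (-1 each); total -6. So Ir + (-6) = 3−, giving Ir = +3.
The complex ion is anionic, so iridium takes the -ate form iridate(III).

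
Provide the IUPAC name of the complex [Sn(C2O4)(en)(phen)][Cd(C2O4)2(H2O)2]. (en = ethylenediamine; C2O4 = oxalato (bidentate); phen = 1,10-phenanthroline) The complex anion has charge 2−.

The complex anion is given as 2−; its ligand charges sum to -4, so Cd = +2.
A 1:1 salt means the cation carries the equal and opposite charge, 2+.
Cation: ligand charges sum to -2; for the ion to be 2+, Sn = +4.

(ethylenediamine)oxalato(1,10-phenanthroline)tin(IV) diaquadioxalatocadmate(II)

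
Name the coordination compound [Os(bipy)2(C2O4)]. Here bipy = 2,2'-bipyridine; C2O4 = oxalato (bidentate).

bis(2,2'-bipyridine)oxalatoosmium(II)

There is no counter-ion, so the complex is neutral overall.
Ligand charges: 2×2,2'-bipyridine (neutral), 1×oxalato (-2 each); total -2. So Os + (-2) = 0, giving Os = +2.
Ligands are named alphabetically: bipyridine before oxalato.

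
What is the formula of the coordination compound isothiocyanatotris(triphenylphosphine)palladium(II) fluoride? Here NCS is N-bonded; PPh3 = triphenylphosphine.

[Pd(NCS)(PPh3)3]F

Ligands: 1 isothiocyanato (NCS, -1), 3 triphenylphosphine (PPh3, neutral). Ligand charge sum = -1.
Charge balance with fluoride (-1) requires 1 complex ion per 1 fluoride.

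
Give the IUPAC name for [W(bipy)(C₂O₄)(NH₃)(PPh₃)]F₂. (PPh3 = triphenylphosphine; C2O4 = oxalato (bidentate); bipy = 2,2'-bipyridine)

The 2 fluoride counter-ions carry a total charge of -2, so each complex ion is 2+.
Ligand charges: 1×triphenylphosphine (neutral), 1×ammine (neutral), 1×oxalato (-2 each), 1×2,2'-bipyridine (neutral); total -2. So W + (-2) = 2+, giving W = +4.
Ligands are named alphabetically: ammine before bipyridine before oxalato before triphenylphosphine.

ammine(2,2'-bipyridine)oxalato(triphenylphosphine)tungsten(IV) fluoride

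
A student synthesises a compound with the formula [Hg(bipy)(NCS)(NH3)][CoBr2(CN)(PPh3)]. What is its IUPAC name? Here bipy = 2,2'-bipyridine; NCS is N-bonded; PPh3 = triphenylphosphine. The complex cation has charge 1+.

ammine(2,2'-bipyridine)isothiocyanatomercury(II) dibromocyano(triphenylphosphine)cobaltate(II)

Both ions are complex: the cation is named first with the plain metal name, the anion second with the -ate form; each ion's ligands are alphabetised independently.
The complex cation is given as 1+; its ligand charges sum to -1, so Hg = +2.
A 1:1 salt means the anion carries the equal and opposite charge, 1−.
Anion: ligand charges sum to -3; for the ion to be 1−, Co = +2.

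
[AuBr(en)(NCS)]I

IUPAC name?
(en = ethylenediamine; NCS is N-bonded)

bromo(ethylenediamine)isothiocyanatogold(III) iodide

The 1 iodide counter-ion carries a total charge of -1, so each complex ion is 1+.
Ligand charges: 1×ethylenediamine (neutral), 1×isothiocyanato (-1 each), 1×bromo (-1 each); total -2. So Au + (-2) = 1+, giving Au = +3.
Ligands are named alphabetically: bromo before ethylenediamine before isothiocyanato.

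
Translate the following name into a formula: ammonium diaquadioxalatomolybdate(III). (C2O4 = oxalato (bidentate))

NH4[Mo(C2O4)2(H2O)2]

Ligands: 2 oxalato (C2O4, -2), 2 aqua (H2O, neutral). Ligand charge sum = -4.
With Mo in oxidation state +3, the complex ion is [Mo...]^1−.
Charge balance with ammonium (+1) requires 1 complex ion per 1 ammonium.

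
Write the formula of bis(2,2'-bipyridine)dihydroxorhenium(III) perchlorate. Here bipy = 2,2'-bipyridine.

Ligands: 2 hydroxo (OH, -1), 2 2,2'-bipyridine (bipy, neutral). Ligand charge sum = -2.
With Re in oxidation state +3, the complex ion is [Re...]^1+.
Charge balance with perchlorate (-1) requires 1 complex ion per 1 perchlorate.

[Re(bipy)2(OH)2]ClO4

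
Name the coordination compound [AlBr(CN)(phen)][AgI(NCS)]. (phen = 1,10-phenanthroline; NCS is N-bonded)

Both ions are complex: the cation is named first with the plain metal name, the anion second with the -ate form; each ion's ligands are alphabetised independently.
Aluminium is always +3 in its complexes; the cation's ligand charges sum to -2, so the complex cation is 1+.
A 1:1 salt means the anion carries the equal and opposite charge, 1−.
Anion: ligand charges sum to -2; for the ion to be 1−, Ag = +1.

bromocyano(1,10-phenanthroline)aluminium(III) iodoisothiocyanatoargentate(I)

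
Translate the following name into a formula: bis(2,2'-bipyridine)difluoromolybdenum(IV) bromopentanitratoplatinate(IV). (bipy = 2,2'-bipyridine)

[Mo(bipy)2F2][PtBr(NO3)5]

Cation [Mo…]: ligand charges -2, Mo(IV) ⇒ ion charge 2+.
Anion [Pt…]: ligand charges -6, Pt(IV) ⇒ ion charge 2−.
One 2+ cation balances one 2− anion.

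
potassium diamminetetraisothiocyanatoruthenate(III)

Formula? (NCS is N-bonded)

Ligands: 4 isothiocyanato (NCS, -1), 2 ammine (NH3, neutral). Ligand charge sum = -4.
Charge balance with potassium (+1) requires 1 complex ion per 1 potassium.

K[Ru(NCS)4(NH3)2]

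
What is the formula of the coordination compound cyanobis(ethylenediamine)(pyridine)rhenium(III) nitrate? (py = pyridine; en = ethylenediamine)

Ligands: 1 pyridine (py, neutral), 2 ethylenediamine (en, neutral), 1 cyano (CN, -1). Ligand charge sum = -1.
Charge balance with nitrate (-1) requires 1 complex ion per 2 nitrate.

[Re(CN)(en)2(py)](NO3)2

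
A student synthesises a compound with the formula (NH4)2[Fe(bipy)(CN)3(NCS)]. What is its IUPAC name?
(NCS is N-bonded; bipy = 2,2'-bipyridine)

The 2 ammonium counter-ions carry a total charge of +2, so each complex ion is 2−.
Ligand charges: 1×isothiocyanato (-1 each), 3×cyano (-1 each), 1×2,2'-bipyridine (neutral); total -4. So Fe + (-4) = 2−, giving Fe = +2.
The complex ion is anionic, so iron takes the -ate form ferrate(II).

ammonium (2,2'-bipyridine)tricyanoisothiocyanatoferrate(II)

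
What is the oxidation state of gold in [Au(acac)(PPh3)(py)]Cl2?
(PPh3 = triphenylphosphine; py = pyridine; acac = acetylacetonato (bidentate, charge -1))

2 chloride outside the brackets (-1 each) → the complex ion is 2+.
Ligand charges: 1×PPh3 neutral; 1×py neutral; 1×acac = -1; sum -1.
Au + (-1) = 2+ ⇒ Au is +3.

+3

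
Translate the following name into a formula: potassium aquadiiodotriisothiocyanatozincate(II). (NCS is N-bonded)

Ligands: 2 iodo (I, -1), 3 isothiocyanato (NCS, -1), 1 aqua (H2O, neutral). Ligand charge sum = -5.
Charge balance with potassium (+1) requires 1 complex ion per 3 potassium.

K3[Zn(H2O)I2(NCS)3]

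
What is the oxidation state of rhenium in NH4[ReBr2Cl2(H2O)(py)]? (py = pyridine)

+3

1 ammonium outside the brackets (+1 each) → the complex ion is 1−.
Ligand charges: 1×H2O neutral; 2×Cl = -2; 1×py neutral; 2×Br = -2; sum -4.
Re + (-4) = 1− ⇒ Re is +3.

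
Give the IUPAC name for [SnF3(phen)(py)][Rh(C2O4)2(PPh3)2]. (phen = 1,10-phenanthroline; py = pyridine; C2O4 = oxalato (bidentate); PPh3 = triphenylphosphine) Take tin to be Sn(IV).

Both ions are complex: the cation is named first with the plain metal name, the anion second with the -ate form; each ion's ligands are alphabetised independently.
Sn is given as +4; the cation's ligand charges sum to -3, so the complex cation is 1+.
A 1:1 salt means the anion carries the equal and opposite charge, 1−.
Anion: ligand charges sum to -4; for the ion to be 1−, Rh = +3.

trifluoro(1,10-phenanthroline)(pyridine)tin(IV) dioxalatobis(triphenylphosphine)rhodate(III)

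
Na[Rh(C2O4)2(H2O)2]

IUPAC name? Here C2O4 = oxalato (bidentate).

The 1 sodium counter-ion carries a total charge of +1, so each complex ion is 1−.
Ligand charges: 2×aqua (neutral), 2×oxalato (-2 each); total -4. So Rh + (-4) = 1−, giving Rh = +3.
The complex ion is anionic, so rhodium takes the -ate form rhodate(III).

sodium diaquadioxalatorhodate(III)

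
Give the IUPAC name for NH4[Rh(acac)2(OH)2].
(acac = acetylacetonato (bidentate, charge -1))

ammonium bis(acetylacetonato)dihydroxorhodate(III)

The 1 ammonium counter-ion carries a total charge of +1, so each complex ion is 1−.
Ligand charges: 2×acetylacetonato (-1 each), 2×hydroxo (-1 each); total -4. So Rh + (-4) = 1−, giving Rh = +3.
The complex ion is anionic, so rhodium takes the -ate form rhodate(III).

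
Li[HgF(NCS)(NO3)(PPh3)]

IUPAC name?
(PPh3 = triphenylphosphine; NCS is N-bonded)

The 1 lithium counter-ion carries a total charge of +1, so each complex ion is 1−.
Ligand charges: 1×fluoro (-1 each), 1×nitrato (-1 each), 1×triphenylphosphine (neutral), 1×isothiocyanato (-1 each); total -3. So Hg + (-3) = 1−, giving Hg = +2.
The complex ion is anionic, so mercury takes the -ate form mercurate(II).

lithium fluoroisothiocyanatonitrato(triphenylphosphine)mercurate(II)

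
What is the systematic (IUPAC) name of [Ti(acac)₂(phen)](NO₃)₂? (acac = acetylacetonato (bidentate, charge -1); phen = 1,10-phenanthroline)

bis(acetylacetonato)(1,10-phenanthroline)titanium(IV) nitrate

The 2 nitrate counter-ions carry a total charge of -2, so each complex ion is 2+.
Ligand charges: 2×acetylacetonato (-1 each), 1×1,10-phenanthroline (neutral); total -2. So Ti + (-2) = 2+, giving Ti = +4.
Ligands are named alphabetically: acetylacetonato before phenanthroline.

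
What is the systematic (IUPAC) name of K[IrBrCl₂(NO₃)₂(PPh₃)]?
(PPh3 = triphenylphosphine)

The 1 potassium counter-ion carries a total charge of +1, so each complex ion is 1−.
Ligand charges: 1×triphenylphosphine (neutral), 2×nitrato (-1 each), 2×chloro (-1 each), 1×bromo (-1 each); total -5. So Ir + (-5) = 1−, giving Ir = +4.
Ligands are named alphabetically: bromo before chloro before nitrato before triphenylphosphine.
The complex ion is anionic, so iridium takes the -ate form iridate(IV).

potassium bromodichlorodinitrato(triphenylphosphine)iridate(IV)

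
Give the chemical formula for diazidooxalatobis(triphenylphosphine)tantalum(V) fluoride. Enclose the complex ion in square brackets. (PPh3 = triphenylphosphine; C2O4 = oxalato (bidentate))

Ligands: 2 triphenylphosphine (PPh3, neutral), 1 oxalato (C2O4, -2), 2 azido (N3, -1). Ligand charge sum = -4.
Charge balance with fluoride (-1) requires 1 complex ion per 1 fluoride.

[Ta(C2O4)(N3)2(PPh3)2]F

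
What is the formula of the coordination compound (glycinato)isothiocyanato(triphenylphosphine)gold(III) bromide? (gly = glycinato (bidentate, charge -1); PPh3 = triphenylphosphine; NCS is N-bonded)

Ligands: 1 glycinato (gly, -1), 1 triphenylphosphine (PPh3, neutral), 1 isothiocyanato (NCS, -1). Ligand charge sum = -2.
With Au in oxidation state +3, the complex ion is [Au...]^1+.
Charge balance with bromide (-1) requires 1 complex ion per 1 bromide.

[Au(gly)(NCS)(PPh3)]Br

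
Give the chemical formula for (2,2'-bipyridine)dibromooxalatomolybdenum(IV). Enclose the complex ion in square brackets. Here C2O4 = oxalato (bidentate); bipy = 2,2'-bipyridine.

[Mo(bipy)Br2(C2O4)]

Ligands: 2 bromo (Br, -1), 1 oxalato (C2O4, -2), 1 2,2'-bipyridine (bipy, neutral). Ligand charge sum = -4.
With Mo in oxidation state +4, the complex ion is [Mo...].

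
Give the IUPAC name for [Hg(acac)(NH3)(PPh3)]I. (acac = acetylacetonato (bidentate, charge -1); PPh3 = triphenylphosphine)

(acetylacetonato)ammine(triphenylphosphine)mercury(II) iodide

The 1 iodide counter-ion carries a total charge of -1, so each complex ion is 1+.
Ligand charges: 1×acetylacetonato (-1 each), 1×triphenylphosphine (neutral), 1×ammine (neutral); total -1. So Hg + (-1) = 1+, giving Hg = +2.
Ligands are named alphabetically: acetylacetonato before ammine before triphenylphosphine.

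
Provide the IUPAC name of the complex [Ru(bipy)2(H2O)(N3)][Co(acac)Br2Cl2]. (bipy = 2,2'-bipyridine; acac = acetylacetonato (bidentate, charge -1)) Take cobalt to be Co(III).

Both ions are complex: the cation is named first with the plain metal name, the anion second with the -ate form; each ion's ligands are alphabetised independently.
Co is given as +3; the anion's ligand charges sum to -5, so the complex anion is 2−.
A 1:1 salt means the cation carries the equal and opposite charge, 2+.
Cation: ligand charges sum to -1; for the ion to be 2+, Ru = +3.

aquaazidobis(2,2'-bipyridine)ruthenium(III) (acetylacetonato)dibromodichlorocobaltate(III)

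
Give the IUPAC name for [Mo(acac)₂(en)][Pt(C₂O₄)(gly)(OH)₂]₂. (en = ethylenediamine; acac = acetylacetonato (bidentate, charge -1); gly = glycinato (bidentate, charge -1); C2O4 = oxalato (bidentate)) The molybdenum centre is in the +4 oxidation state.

Both ions are complex: the cation is named first with the plain metal name, the anion second with the -ate form; each ion's ligands are alphabetised independently.
Mo is given as +4; the cation's ligand charges sum to -2, so the complex cation is 2+.
With 2 anions per cation, each anion must be 2/2 = 1−.
Anion: ligand charges sum to -5; for the ion to be 1−, Pt = +4.

bis(acetylacetonato)(ethylenediamine)molybdenum(IV) (glycinato)dihydroxooxalatoplatinate(IV)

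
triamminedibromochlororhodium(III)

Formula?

Ligands: 3 ammine (NH3, neutral), 2 bromo (Br, -1), 1 chloro (Cl, -1). Ligand charge sum = -3.
With Rh in oxidation state +3, the complex ion is [Rh...].

[RhBr2Cl(NH3)3]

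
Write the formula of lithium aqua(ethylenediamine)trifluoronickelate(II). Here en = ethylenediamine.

Ligands: 3 fluoro (F, -1), 1 aqua (H2O, neutral), 1 ethylenediamine (en, neutral). Ligand charge sum = -3.
Charge balance with lithium (+1) requires 1 complex ion per 1 lithium.

Li[Ni(en)F3(H2O)]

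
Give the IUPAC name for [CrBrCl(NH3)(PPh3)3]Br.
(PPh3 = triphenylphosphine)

amminebromochlorotris(triphenylphosphine)chromium(III) bromide

The 1 bromide counter-ion carries a total charge of -1, so each complex ion is 1+.
Ligand charges: 1×ammine (neutral), 1×bromo (-1 each), 1×chloro (-1 each), 3×triphenylphosphine (neutral); total -2. So Cr + (-2) = 1+, giving Cr = +3.
Ligands are named alphabetically: ammine before bromo before chloro before triphenylphosphine.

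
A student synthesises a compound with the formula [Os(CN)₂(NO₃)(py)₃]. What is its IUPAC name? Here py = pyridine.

dicyanonitratotris(pyridine)osmium(III)

There is no counter-ion, so the complex is neutral overall.
Ligand charges: 1×nitrato (-1 each), 2×cyano (-1 each), 3×pyridine (neutral); total -3. So Os + (-3) = 0, giving Os = +3.
Ligands are named alphabetically: cyano before nitrato before pyridine.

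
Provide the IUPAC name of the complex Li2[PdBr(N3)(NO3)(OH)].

lithium azidobromohydroxonitratopalladate(II)

The 2 lithium counter-ions carry a total charge of +2, so each complex ion is 2−.
Ligand charges: 1×hydroxo (-1 each), 1×azido (-1 each), 1×bromo (-1 each), 1×nitrato (-1 each); total -4. So Pd + (-4) = 2−, giving Pd = +2.
The complex ion is anionic, so palladium takes the -ate form palladate(II).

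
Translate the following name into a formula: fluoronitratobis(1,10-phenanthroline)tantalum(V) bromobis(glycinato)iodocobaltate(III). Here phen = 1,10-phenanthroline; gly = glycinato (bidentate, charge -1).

[TaF(NO3)(phen)2][CoBr(gly)2I]3

Cation [Ta…]: ligand charges -2, Ta(V) ⇒ ion charge 3+.
Anion [Co…]: ligand charges -4, Co(III) ⇒ ion charge 1−.
One 3+ cation requires 3 of the 1− anion.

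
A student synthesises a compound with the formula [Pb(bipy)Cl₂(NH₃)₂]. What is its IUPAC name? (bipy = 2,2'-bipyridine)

diammine(2,2'-bipyridine)dichlorolead(II)

There is no counter-ion, so the complex is neutral overall.
Ligand charges: 1×2,2'-bipyridine (neutral), 2×ammine (neutral), 2×chloro (-1 each); total -2. So Pb + (-2) = 0, giving Pb = +2.
Ligands are named alphabetically: ammine before bipyridine before chloro.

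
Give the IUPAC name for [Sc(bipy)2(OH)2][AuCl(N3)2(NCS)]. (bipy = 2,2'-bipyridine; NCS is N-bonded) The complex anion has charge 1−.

The complex anion is given as 1−; its ligand charges sum to -4, so Au = +3.
A 1:1 salt means the cation carries the equal and opposite charge, 1+.
Cation: ligand charges sum to -2; for the ion to be 1+, Sc = +3.

bis(2,2'-bipyridine)dihydroxoscandium(III) diazidochloroisothiocyanatoaurate(III)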